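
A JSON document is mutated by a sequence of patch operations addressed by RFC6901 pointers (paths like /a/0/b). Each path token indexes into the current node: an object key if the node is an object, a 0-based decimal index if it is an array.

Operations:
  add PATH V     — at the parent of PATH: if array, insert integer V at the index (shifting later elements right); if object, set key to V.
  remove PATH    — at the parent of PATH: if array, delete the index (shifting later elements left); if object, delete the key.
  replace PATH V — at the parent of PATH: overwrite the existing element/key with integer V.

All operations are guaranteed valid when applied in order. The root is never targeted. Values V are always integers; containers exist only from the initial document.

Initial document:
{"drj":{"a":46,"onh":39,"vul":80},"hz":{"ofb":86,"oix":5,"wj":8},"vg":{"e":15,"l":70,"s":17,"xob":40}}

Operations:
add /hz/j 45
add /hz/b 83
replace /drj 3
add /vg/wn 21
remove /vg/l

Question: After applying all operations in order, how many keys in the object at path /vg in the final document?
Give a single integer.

Answer: 4

Derivation:
After op 1 (add /hz/j 45): {"drj":{"a":46,"onh":39,"vul":80},"hz":{"j":45,"ofb":86,"oix":5,"wj":8},"vg":{"e":15,"l":70,"s":17,"xob":40}}
After op 2 (add /hz/b 83): {"drj":{"a":46,"onh":39,"vul":80},"hz":{"b":83,"j":45,"ofb":86,"oix":5,"wj":8},"vg":{"e":15,"l":70,"s":17,"xob":40}}
After op 3 (replace /drj 3): {"drj":3,"hz":{"b":83,"j":45,"ofb":86,"oix":5,"wj":8},"vg":{"e":15,"l":70,"s":17,"xob":40}}
After op 4 (add /vg/wn 21): {"drj":3,"hz":{"b":83,"j":45,"ofb":86,"oix":5,"wj":8},"vg":{"e":15,"l":70,"s":17,"wn":21,"xob":40}}
After op 5 (remove /vg/l): {"drj":3,"hz":{"b":83,"j":45,"ofb":86,"oix":5,"wj":8},"vg":{"e":15,"s":17,"wn":21,"xob":40}}
Size at path /vg: 4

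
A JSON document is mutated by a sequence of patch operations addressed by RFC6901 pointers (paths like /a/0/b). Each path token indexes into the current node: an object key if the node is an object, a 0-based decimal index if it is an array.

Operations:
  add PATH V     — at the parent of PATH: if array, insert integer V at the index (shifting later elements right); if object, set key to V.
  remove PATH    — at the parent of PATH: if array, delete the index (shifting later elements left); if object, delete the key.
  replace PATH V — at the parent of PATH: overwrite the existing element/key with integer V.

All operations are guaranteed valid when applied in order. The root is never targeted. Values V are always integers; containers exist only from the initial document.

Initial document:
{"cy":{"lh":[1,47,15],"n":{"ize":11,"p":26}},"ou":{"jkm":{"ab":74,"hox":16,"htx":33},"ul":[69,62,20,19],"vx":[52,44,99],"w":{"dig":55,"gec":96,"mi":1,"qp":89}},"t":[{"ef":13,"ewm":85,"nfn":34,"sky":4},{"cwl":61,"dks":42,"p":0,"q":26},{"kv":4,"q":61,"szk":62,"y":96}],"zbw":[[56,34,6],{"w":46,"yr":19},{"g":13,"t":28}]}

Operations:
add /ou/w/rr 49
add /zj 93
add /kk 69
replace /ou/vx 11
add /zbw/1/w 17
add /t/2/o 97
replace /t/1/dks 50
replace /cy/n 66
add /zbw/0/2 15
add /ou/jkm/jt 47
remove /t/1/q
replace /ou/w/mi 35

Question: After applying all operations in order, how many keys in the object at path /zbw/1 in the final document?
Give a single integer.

After op 1 (add /ou/w/rr 49): {"cy":{"lh":[1,47,15],"n":{"ize":11,"p":26}},"ou":{"jkm":{"ab":74,"hox":16,"htx":33},"ul":[69,62,20,19],"vx":[52,44,99],"w":{"dig":55,"gec":96,"mi":1,"qp":89,"rr":49}},"t":[{"ef":13,"ewm":85,"nfn":34,"sky":4},{"cwl":61,"dks":42,"p":0,"q":26},{"kv":4,"q":61,"szk":62,"y":96}],"zbw":[[56,34,6],{"w":46,"yr":19},{"g":13,"t":28}]}
After op 2 (add /zj 93): {"cy":{"lh":[1,47,15],"n":{"ize":11,"p":26}},"ou":{"jkm":{"ab":74,"hox":16,"htx":33},"ul":[69,62,20,19],"vx":[52,44,99],"w":{"dig":55,"gec":96,"mi":1,"qp":89,"rr":49}},"t":[{"ef":13,"ewm":85,"nfn":34,"sky":4},{"cwl":61,"dks":42,"p":0,"q":26},{"kv":4,"q":61,"szk":62,"y":96}],"zbw":[[56,34,6],{"w":46,"yr":19},{"g":13,"t":28}],"zj":93}
After op 3 (add /kk 69): {"cy":{"lh":[1,47,15],"n":{"ize":11,"p":26}},"kk":69,"ou":{"jkm":{"ab":74,"hox":16,"htx":33},"ul":[69,62,20,19],"vx":[52,44,99],"w":{"dig":55,"gec":96,"mi":1,"qp":89,"rr":49}},"t":[{"ef":13,"ewm":85,"nfn":34,"sky":4},{"cwl":61,"dks":42,"p":0,"q":26},{"kv":4,"q":61,"szk":62,"y":96}],"zbw":[[56,34,6],{"w":46,"yr":19},{"g":13,"t":28}],"zj":93}
After op 4 (replace /ou/vx 11): {"cy":{"lh":[1,47,15],"n":{"ize":11,"p":26}},"kk":69,"ou":{"jkm":{"ab":74,"hox":16,"htx":33},"ul":[69,62,20,19],"vx":11,"w":{"dig":55,"gec":96,"mi":1,"qp":89,"rr":49}},"t":[{"ef":13,"ewm":85,"nfn":34,"sky":4},{"cwl":61,"dks":42,"p":0,"q":26},{"kv":4,"q":61,"szk":62,"y":96}],"zbw":[[56,34,6],{"w":46,"yr":19},{"g":13,"t":28}],"zj":93}
After op 5 (add /zbw/1/w 17): {"cy":{"lh":[1,47,15],"n":{"ize":11,"p":26}},"kk":69,"ou":{"jkm":{"ab":74,"hox":16,"htx":33},"ul":[69,62,20,19],"vx":11,"w":{"dig":55,"gec":96,"mi":1,"qp":89,"rr":49}},"t":[{"ef":13,"ewm":85,"nfn":34,"sky":4},{"cwl":61,"dks":42,"p":0,"q":26},{"kv":4,"q":61,"szk":62,"y":96}],"zbw":[[56,34,6],{"w":17,"yr":19},{"g":13,"t":28}],"zj":93}
After op 6 (add /t/2/o 97): {"cy":{"lh":[1,47,15],"n":{"ize":11,"p":26}},"kk":69,"ou":{"jkm":{"ab":74,"hox":16,"htx":33},"ul":[69,62,20,19],"vx":11,"w":{"dig":55,"gec":96,"mi":1,"qp":89,"rr":49}},"t":[{"ef":13,"ewm":85,"nfn":34,"sky":4},{"cwl":61,"dks":42,"p":0,"q":26},{"kv":4,"o":97,"q":61,"szk":62,"y":96}],"zbw":[[56,34,6],{"w":17,"yr":19},{"g":13,"t":28}],"zj":93}
After op 7 (replace /t/1/dks 50): {"cy":{"lh":[1,47,15],"n":{"ize":11,"p":26}},"kk":69,"ou":{"jkm":{"ab":74,"hox":16,"htx":33},"ul":[69,62,20,19],"vx":11,"w":{"dig":55,"gec":96,"mi":1,"qp":89,"rr":49}},"t":[{"ef":13,"ewm":85,"nfn":34,"sky":4},{"cwl":61,"dks":50,"p":0,"q":26},{"kv":4,"o":97,"q":61,"szk":62,"y":96}],"zbw":[[56,34,6],{"w":17,"yr":19},{"g":13,"t":28}],"zj":93}
After op 8 (replace /cy/n 66): {"cy":{"lh":[1,47,15],"n":66},"kk":69,"ou":{"jkm":{"ab":74,"hox":16,"htx":33},"ul":[69,62,20,19],"vx":11,"w":{"dig":55,"gec":96,"mi":1,"qp":89,"rr":49}},"t":[{"ef":13,"ewm":85,"nfn":34,"sky":4},{"cwl":61,"dks":50,"p":0,"q":26},{"kv":4,"o":97,"q":61,"szk":62,"y":96}],"zbw":[[56,34,6],{"w":17,"yr":19},{"g":13,"t":28}],"zj":93}
After op 9 (add /zbw/0/2 15): {"cy":{"lh":[1,47,15],"n":66},"kk":69,"ou":{"jkm":{"ab":74,"hox":16,"htx":33},"ul":[69,62,20,19],"vx":11,"w":{"dig":55,"gec":96,"mi":1,"qp":89,"rr":49}},"t":[{"ef":13,"ewm":85,"nfn":34,"sky":4},{"cwl":61,"dks":50,"p":0,"q":26},{"kv":4,"o":97,"q":61,"szk":62,"y":96}],"zbw":[[56,34,15,6],{"w":17,"yr":19},{"g":13,"t":28}],"zj":93}
After op 10 (add /ou/jkm/jt 47): {"cy":{"lh":[1,47,15],"n":66},"kk":69,"ou":{"jkm":{"ab":74,"hox":16,"htx":33,"jt":47},"ul":[69,62,20,19],"vx":11,"w":{"dig":55,"gec":96,"mi":1,"qp":89,"rr":49}},"t":[{"ef":13,"ewm":85,"nfn":34,"sky":4},{"cwl":61,"dks":50,"p":0,"q":26},{"kv":4,"o":97,"q":61,"szk":62,"y":96}],"zbw":[[56,34,15,6],{"w":17,"yr":19},{"g":13,"t":28}],"zj":93}
After op 11 (remove /t/1/q): {"cy":{"lh":[1,47,15],"n":66},"kk":69,"ou":{"jkm":{"ab":74,"hox":16,"htx":33,"jt":47},"ul":[69,62,20,19],"vx":11,"w":{"dig":55,"gec":96,"mi":1,"qp":89,"rr":49}},"t":[{"ef":13,"ewm":85,"nfn":34,"sky":4},{"cwl":61,"dks":50,"p":0},{"kv":4,"o":97,"q":61,"szk":62,"y":96}],"zbw":[[56,34,15,6],{"w":17,"yr":19},{"g":13,"t":28}],"zj":93}
After op 12 (replace /ou/w/mi 35): {"cy":{"lh":[1,47,15],"n":66},"kk":69,"ou":{"jkm":{"ab":74,"hox":16,"htx":33,"jt":47},"ul":[69,62,20,19],"vx":11,"w":{"dig":55,"gec":96,"mi":35,"qp":89,"rr":49}},"t":[{"ef":13,"ewm":85,"nfn":34,"sky":4},{"cwl":61,"dks":50,"p":0},{"kv":4,"o":97,"q":61,"szk":62,"y":96}],"zbw":[[56,34,15,6],{"w":17,"yr":19},{"g":13,"t":28}],"zj":93}
Size at path /zbw/1: 2

Answer: 2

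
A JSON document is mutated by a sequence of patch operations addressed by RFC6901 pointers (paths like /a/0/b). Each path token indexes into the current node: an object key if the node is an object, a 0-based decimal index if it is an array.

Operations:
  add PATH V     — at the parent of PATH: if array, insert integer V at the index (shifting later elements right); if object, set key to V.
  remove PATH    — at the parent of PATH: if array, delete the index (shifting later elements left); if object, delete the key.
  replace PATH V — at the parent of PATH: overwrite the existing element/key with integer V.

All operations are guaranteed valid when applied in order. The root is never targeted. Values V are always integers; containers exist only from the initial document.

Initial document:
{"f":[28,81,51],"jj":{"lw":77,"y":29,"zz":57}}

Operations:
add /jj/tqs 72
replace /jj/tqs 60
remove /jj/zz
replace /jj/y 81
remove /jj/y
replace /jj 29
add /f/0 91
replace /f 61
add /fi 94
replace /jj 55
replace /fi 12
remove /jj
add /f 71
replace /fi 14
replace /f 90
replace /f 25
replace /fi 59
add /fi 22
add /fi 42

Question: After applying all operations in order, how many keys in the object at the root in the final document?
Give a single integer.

After op 1 (add /jj/tqs 72): {"f":[28,81,51],"jj":{"lw":77,"tqs":72,"y":29,"zz":57}}
After op 2 (replace /jj/tqs 60): {"f":[28,81,51],"jj":{"lw":77,"tqs":60,"y":29,"zz":57}}
After op 3 (remove /jj/zz): {"f":[28,81,51],"jj":{"lw":77,"tqs":60,"y":29}}
After op 4 (replace /jj/y 81): {"f":[28,81,51],"jj":{"lw":77,"tqs":60,"y":81}}
After op 5 (remove /jj/y): {"f":[28,81,51],"jj":{"lw":77,"tqs":60}}
After op 6 (replace /jj 29): {"f":[28,81,51],"jj":29}
After op 7 (add /f/0 91): {"f":[91,28,81,51],"jj":29}
After op 8 (replace /f 61): {"f":61,"jj":29}
After op 9 (add /fi 94): {"f":61,"fi":94,"jj":29}
After op 10 (replace /jj 55): {"f":61,"fi":94,"jj":55}
After op 11 (replace /fi 12): {"f":61,"fi":12,"jj":55}
After op 12 (remove /jj): {"f":61,"fi":12}
After op 13 (add /f 71): {"f":71,"fi":12}
After op 14 (replace /fi 14): {"f":71,"fi":14}
After op 15 (replace /f 90): {"f":90,"fi":14}
After op 16 (replace /f 25): {"f":25,"fi":14}
After op 17 (replace /fi 59): {"f":25,"fi":59}
After op 18 (add /fi 22): {"f":25,"fi":22}
After op 19 (add /fi 42): {"f":25,"fi":42}
Size at the root: 2

Answer: 2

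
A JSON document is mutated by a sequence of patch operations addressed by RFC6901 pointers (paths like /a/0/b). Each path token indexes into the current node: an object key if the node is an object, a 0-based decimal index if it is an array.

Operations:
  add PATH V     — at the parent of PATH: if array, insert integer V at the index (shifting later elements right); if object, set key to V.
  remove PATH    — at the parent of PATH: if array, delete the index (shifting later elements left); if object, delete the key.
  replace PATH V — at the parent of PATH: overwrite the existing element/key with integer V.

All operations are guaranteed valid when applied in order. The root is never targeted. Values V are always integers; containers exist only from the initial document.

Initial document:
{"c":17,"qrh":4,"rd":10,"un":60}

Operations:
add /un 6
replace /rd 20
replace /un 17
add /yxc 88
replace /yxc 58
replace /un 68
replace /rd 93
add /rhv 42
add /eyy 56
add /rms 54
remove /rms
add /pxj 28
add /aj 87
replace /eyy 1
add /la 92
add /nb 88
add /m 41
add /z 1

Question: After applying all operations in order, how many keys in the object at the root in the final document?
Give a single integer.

Answer: 13

Derivation:
After op 1 (add /un 6): {"c":17,"qrh":4,"rd":10,"un":6}
After op 2 (replace /rd 20): {"c":17,"qrh":4,"rd":20,"un":6}
After op 3 (replace /un 17): {"c":17,"qrh":4,"rd":20,"un":17}
After op 4 (add /yxc 88): {"c":17,"qrh":4,"rd":20,"un":17,"yxc":88}
After op 5 (replace /yxc 58): {"c":17,"qrh":4,"rd":20,"un":17,"yxc":58}
After op 6 (replace /un 68): {"c":17,"qrh":4,"rd":20,"un":68,"yxc":58}
After op 7 (replace /rd 93): {"c":17,"qrh":4,"rd":93,"un":68,"yxc":58}
After op 8 (add /rhv 42): {"c":17,"qrh":4,"rd":93,"rhv":42,"un":68,"yxc":58}
After op 9 (add /eyy 56): {"c":17,"eyy":56,"qrh":4,"rd":93,"rhv":42,"un":68,"yxc":58}
After op 10 (add /rms 54): {"c":17,"eyy":56,"qrh":4,"rd":93,"rhv":42,"rms":54,"un":68,"yxc":58}
After op 11 (remove /rms): {"c":17,"eyy":56,"qrh":4,"rd":93,"rhv":42,"un":68,"yxc":58}
After op 12 (add /pxj 28): {"c":17,"eyy":56,"pxj":28,"qrh":4,"rd":93,"rhv":42,"un":68,"yxc":58}
After op 13 (add /aj 87): {"aj":87,"c":17,"eyy":56,"pxj":28,"qrh":4,"rd":93,"rhv":42,"un":68,"yxc":58}
After op 14 (replace /eyy 1): {"aj":87,"c":17,"eyy":1,"pxj":28,"qrh":4,"rd":93,"rhv":42,"un":68,"yxc":58}
After op 15 (add /la 92): {"aj":87,"c":17,"eyy":1,"la":92,"pxj":28,"qrh":4,"rd":93,"rhv":42,"un":68,"yxc":58}
After op 16 (add /nb 88): {"aj":87,"c":17,"eyy":1,"la":92,"nb":88,"pxj":28,"qrh":4,"rd":93,"rhv":42,"un":68,"yxc":58}
After op 17 (add /m 41): {"aj":87,"c":17,"eyy":1,"la":92,"m":41,"nb":88,"pxj":28,"qrh":4,"rd":93,"rhv":42,"un":68,"yxc":58}
After op 18 (add /z 1): {"aj":87,"c":17,"eyy":1,"la":92,"m":41,"nb":88,"pxj":28,"qrh":4,"rd":93,"rhv":42,"un":68,"yxc":58,"z":1}
Size at the root: 13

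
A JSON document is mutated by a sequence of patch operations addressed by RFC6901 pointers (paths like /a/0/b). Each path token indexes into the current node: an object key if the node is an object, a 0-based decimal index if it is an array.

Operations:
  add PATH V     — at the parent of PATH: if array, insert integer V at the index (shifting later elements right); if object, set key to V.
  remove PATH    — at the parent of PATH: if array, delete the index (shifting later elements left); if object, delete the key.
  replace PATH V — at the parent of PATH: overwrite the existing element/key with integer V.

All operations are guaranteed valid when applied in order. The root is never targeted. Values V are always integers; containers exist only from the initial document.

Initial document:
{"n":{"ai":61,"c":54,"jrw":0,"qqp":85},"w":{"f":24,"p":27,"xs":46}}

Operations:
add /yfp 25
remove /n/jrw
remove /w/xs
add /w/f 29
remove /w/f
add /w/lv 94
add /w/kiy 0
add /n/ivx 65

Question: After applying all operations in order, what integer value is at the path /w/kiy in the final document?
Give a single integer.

Answer: 0

Derivation:
After op 1 (add /yfp 25): {"n":{"ai":61,"c":54,"jrw":0,"qqp":85},"w":{"f":24,"p":27,"xs":46},"yfp":25}
After op 2 (remove /n/jrw): {"n":{"ai":61,"c":54,"qqp":85},"w":{"f":24,"p":27,"xs":46},"yfp":25}
After op 3 (remove /w/xs): {"n":{"ai":61,"c":54,"qqp":85},"w":{"f":24,"p":27},"yfp":25}
After op 4 (add /w/f 29): {"n":{"ai":61,"c":54,"qqp":85},"w":{"f":29,"p":27},"yfp":25}
After op 5 (remove /w/f): {"n":{"ai":61,"c":54,"qqp":85},"w":{"p":27},"yfp":25}
After op 6 (add /w/lv 94): {"n":{"ai":61,"c":54,"qqp":85},"w":{"lv":94,"p":27},"yfp":25}
After op 7 (add /w/kiy 0): {"n":{"ai":61,"c":54,"qqp":85},"w":{"kiy":0,"lv":94,"p":27},"yfp":25}
After op 8 (add /n/ivx 65): {"n":{"ai":61,"c":54,"ivx":65,"qqp":85},"w":{"kiy":0,"lv":94,"p":27},"yfp":25}
Value at /w/kiy: 0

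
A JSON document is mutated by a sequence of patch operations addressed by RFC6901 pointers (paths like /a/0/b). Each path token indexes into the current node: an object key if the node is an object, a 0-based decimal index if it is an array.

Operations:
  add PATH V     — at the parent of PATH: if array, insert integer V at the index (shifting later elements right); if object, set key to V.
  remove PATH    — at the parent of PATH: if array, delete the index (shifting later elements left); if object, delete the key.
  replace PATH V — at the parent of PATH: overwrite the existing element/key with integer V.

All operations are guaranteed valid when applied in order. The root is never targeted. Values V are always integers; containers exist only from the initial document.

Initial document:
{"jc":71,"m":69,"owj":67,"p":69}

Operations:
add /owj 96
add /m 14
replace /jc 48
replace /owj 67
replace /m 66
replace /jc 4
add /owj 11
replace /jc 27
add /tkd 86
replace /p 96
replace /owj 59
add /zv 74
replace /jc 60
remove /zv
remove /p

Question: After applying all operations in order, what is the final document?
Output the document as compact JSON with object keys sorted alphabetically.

Answer: {"jc":60,"m":66,"owj":59,"tkd":86}

Derivation:
After op 1 (add /owj 96): {"jc":71,"m":69,"owj":96,"p":69}
After op 2 (add /m 14): {"jc":71,"m":14,"owj":96,"p":69}
After op 3 (replace /jc 48): {"jc":48,"m":14,"owj":96,"p":69}
After op 4 (replace /owj 67): {"jc":48,"m":14,"owj":67,"p":69}
After op 5 (replace /m 66): {"jc":48,"m":66,"owj":67,"p":69}
After op 6 (replace /jc 4): {"jc":4,"m":66,"owj":67,"p":69}
After op 7 (add /owj 11): {"jc":4,"m":66,"owj":11,"p":69}
After op 8 (replace /jc 27): {"jc":27,"m":66,"owj":11,"p":69}
After op 9 (add /tkd 86): {"jc":27,"m":66,"owj":11,"p":69,"tkd":86}
After op 10 (replace /p 96): {"jc":27,"m":66,"owj":11,"p":96,"tkd":86}
After op 11 (replace /owj 59): {"jc":27,"m":66,"owj":59,"p":96,"tkd":86}
After op 12 (add /zv 74): {"jc":27,"m":66,"owj":59,"p":96,"tkd":86,"zv":74}
After op 13 (replace /jc 60): {"jc":60,"m":66,"owj":59,"p":96,"tkd":86,"zv":74}
After op 14 (remove /zv): {"jc":60,"m":66,"owj":59,"p":96,"tkd":86}
After op 15 (remove /p): {"jc":60,"m":66,"owj":59,"tkd":86}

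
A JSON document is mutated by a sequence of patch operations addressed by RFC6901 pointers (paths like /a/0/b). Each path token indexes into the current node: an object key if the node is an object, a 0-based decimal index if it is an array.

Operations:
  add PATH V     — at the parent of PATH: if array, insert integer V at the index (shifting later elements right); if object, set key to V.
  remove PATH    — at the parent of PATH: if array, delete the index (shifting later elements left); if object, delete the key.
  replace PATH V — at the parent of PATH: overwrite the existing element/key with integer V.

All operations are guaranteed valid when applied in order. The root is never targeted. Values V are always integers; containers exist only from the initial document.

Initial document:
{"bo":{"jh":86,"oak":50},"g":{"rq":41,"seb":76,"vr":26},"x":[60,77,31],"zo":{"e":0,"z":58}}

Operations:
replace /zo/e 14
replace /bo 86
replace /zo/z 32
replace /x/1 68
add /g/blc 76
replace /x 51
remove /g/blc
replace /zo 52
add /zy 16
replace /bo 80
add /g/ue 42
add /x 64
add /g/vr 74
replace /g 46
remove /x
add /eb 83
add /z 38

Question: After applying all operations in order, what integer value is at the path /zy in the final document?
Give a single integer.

Answer: 16

Derivation:
After op 1 (replace /zo/e 14): {"bo":{"jh":86,"oak":50},"g":{"rq":41,"seb":76,"vr":26},"x":[60,77,31],"zo":{"e":14,"z":58}}
After op 2 (replace /bo 86): {"bo":86,"g":{"rq":41,"seb":76,"vr":26},"x":[60,77,31],"zo":{"e":14,"z":58}}
After op 3 (replace /zo/z 32): {"bo":86,"g":{"rq":41,"seb":76,"vr":26},"x":[60,77,31],"zo":{"e":14,"z":32}}
After op 4 (replace /x/1 68): {"bo":86,"g":{"rq":41,"seb":76,"vr":26},"x":[60,68,31],"zo":{"e":14,"z":32}}
After op 5 (add /g/blc 76): {"bo":86,"g":{"blc":76,"rq":41,"seb":76,"vr":26},"x":[60,68,31],"zo":{"e":14,"z":32}}
After op 6 (replace /x 51): {"bo":86,"g":{"blc":76,"rq":41,"seb":76,"vr":26},"x":51,"zo":{"e":14,"z":32}}
After op 7 (remove /g/blc): {"bo":86,"g":{"rq":41,"seb":76,"vr":26},"x":51,"zo":{"e":14,"z":32}}
After op 8 (replace /zo 52): {"bo":86,"g":{"rq":41,"seb":76,"vr":26},"x":51,"zo":52}
After op 9 (add /zy 16): {"bo":86,"g":{"rq":41,"seb":76,"vr":26},"x":51,"zo":52,"zy":16}
After op 10 (replace /bo 80): {"bo":80,"g":{"rq":41,"seb":76,"vr":26},"x":51,"zo":52,"zy":16}
After op 11 (add /g/ue 42): {"bo":80,"g":{"rq":41,"seb":76,"ue":42,"vr":26},"x":51,"zo":52,"zy":16}
After op 12 (add /x 64): {"bo":80,"g":{"rq":41,"seb":76,"ue":42,"vr":26},"x":64,"zo":52,"zy":16}
After op 13 (add /g/vr 74): {"bo":80,"g":{"rq":41,"seb":76,"ue":42,"vr":74},"x":64,"zo":52,"zy":16}
After op 14 (replace /g 46): {"bo":80,"g":46,"x":64,"zo":52,"zy":16}
After op 15 (remove /x): {"bo":80,"g":46,"zo":52,"zy":16}
After op 16 (add /eb 83): {"bo":80,"eb":83,"g":46,"zo":52,"zy":16}
After op 17 (add /z 38): {"bo":80,"eb":83,"g":46,"z":38,"zo":52,"zy":16}
Value at /zy: 16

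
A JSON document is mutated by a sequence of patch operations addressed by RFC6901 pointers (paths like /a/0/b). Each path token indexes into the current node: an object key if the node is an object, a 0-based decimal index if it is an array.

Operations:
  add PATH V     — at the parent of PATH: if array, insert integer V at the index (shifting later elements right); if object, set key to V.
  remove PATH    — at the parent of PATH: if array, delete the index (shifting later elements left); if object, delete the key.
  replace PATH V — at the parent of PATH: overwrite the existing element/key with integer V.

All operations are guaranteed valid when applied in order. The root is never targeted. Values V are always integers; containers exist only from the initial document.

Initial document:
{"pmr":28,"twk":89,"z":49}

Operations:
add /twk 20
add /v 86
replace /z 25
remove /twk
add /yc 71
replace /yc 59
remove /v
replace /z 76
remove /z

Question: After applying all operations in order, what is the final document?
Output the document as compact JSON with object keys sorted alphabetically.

Answer: {"pmr":28,"yc":59}

Derivation:
After op 1 (add /twk 20): {"pmr":28,"twk":20,"z":49}
After op 2 (add /v 86): {"pmr":28,"twk":20,"v":86,"z":49}
After op 3 (replace /z 25): {"pmr":28,"twk":20,"v":86,"z":25}
After op 4 (remove /twk): {"pmr":28,"v":86,"z":25}
After op 5 (add /yc 71): {"pmr":28,"v":86,"yc":71,"z":25}
After op 6 (replace /yc 59): {"pmr":28,"v":86,"yc":59,"z":25}
After op 7 (remove /v): {"pmr":28,"yc":59,"z":25}
After op 8 (replace /z 76): {"pmr":28,"yc":59,"z":76}
After op 9 (remove /z): {"pmr":28,"yc":59}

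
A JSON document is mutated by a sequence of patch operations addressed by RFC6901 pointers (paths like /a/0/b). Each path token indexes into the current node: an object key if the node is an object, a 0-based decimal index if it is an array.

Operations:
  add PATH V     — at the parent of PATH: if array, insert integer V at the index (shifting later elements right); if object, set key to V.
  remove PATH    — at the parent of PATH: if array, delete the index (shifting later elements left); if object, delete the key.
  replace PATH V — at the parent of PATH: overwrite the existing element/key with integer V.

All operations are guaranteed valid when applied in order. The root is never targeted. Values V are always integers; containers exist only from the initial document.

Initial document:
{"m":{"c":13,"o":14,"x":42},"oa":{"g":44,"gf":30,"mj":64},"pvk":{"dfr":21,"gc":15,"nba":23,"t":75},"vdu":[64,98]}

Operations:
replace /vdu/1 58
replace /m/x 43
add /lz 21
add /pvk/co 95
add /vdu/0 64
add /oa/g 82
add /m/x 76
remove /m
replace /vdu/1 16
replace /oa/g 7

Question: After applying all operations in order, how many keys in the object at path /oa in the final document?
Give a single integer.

Answer: 3

Derivation:
After op 1 (replace /vdu/1 58): {"m":{"c":13,"o":14,"x":42},"oa":{"g":44,"gf":30,"mj":64},"pvk":{"dfr":21,"gc":15,"nba":23,"t":75},"vdu":[64,58]}
After op 2 (replace /m/x 43): {"m":{"c":13,"o":14,"x":43},"oa":{"g":44,"gf":30,"mj":64},"pvk":{"dfr":21,"gc":15,"nba":23,"t":75},"vdu":[64,58]}
After op 3 (add /lz 21): {"lz":21,"m":{"c":13,"o":14,"x":43},"oa":{"g":44,"gf":30,"mj":64},"pvk":{"dfr":21,"gc":15,"nba":23,"t":75},"vdu":[64,58]}
After op 4 (add /pvk/co 95): {"lz":21,"m":{"c":13,"o":14,"x":43},"oa":{"g":44,"gf":30,"mj":64},"pvk":{"co":95,"dfr":21,"gc":15,"nba":23,"t":75},"vdu":[64,58]}
After op 5 (add /vdu/0 64): {"lz":21,"m":{"c":13,"o":14,"x":43},"oa":{"g":44,"gf":30,"mj":64},"pvk":{"co":95,"dfr":21,"gc":15,"nba":23,"t":75},"vdu":[64,64,58]}
After op 6 (add /oa/g 82): {"lz":21,"m":{"c":13,"o":14,"x":43},"oa":{"g":82,"gf":30,"mj":64},"pvk":{"co":95,"dfr":21,"gc":15,"nba":23,"t":75},"vdu":[64,64,58]}
After op 7 (add /m/x 76): {"lz":21,"m":{"c":13,"o":14,"x":76},"oa":{"g":82,"gf":30,"mj":64},"pvk":{"co":95,"dfr":21,"gc":15,"nba":23,"t":75},"vdu":[64,64,58]}
After op 8 (remove /m): {"lz":21,"oa":{"g":82,"gf":30,"mj":64},"pvk":{"co":95,"dfr":21,"gc":15,"nba":23,"t":75},"vdu":[64,64,58]}
After op 9 (replace /vdu/1 16): {"lz":21,"oa":{"g":82,"gf":30,"mj":64},"pvk":{"co":95,"dfr":21,"gc":15,"nba":23,"t":75},"vdu":[64,16,58]}
After op 10 (replace /oa/g 7): {"lz":21,"oa":{"g":7,"gf":30,"mj":64},"pvk":{"co":95,"dfr":21,"gc":15,"nba":23,"t":75},"vdu":[64,16,58]}
Size at path /oa: 3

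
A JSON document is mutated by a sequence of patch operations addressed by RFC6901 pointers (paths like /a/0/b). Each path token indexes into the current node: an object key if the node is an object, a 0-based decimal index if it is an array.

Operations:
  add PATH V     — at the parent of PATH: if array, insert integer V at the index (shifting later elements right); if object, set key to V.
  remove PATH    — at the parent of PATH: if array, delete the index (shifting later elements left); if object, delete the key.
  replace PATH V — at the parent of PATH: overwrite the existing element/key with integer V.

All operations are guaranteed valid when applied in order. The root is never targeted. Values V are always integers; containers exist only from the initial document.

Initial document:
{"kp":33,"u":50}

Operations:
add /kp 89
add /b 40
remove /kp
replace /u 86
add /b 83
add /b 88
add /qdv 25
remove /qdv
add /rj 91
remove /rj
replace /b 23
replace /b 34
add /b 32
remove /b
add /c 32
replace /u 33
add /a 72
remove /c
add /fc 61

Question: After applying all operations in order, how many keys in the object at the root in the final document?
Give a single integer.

After op 1 (add /kp 89): {"kp":89,"u":50}
After op 2 (add /b 40): {"b":40,"kp":89,"u":50}
After op 3 (remove /kp): {"b":40,"u":50}
After op 4 (replace /u 86): {"b":40,"u":86}
After op 5 (add /b 83): {"b":83,"u":86}
After op 6 (add /b 88): {"b":88,"u":86}
After op 7 (add /qdv 25): {"b":88,"qdv":25,"u":86}
After op 8 (remove /qdv): {"b":88,"u":86}
After op 9 (add /rj 91): {"b":88,"rj":91,"u":86}
After op 10 (remove /rj): {"b":88,"u":86}
After op 11 (replace /b 23): {"b":23,"u":86}
After op 12 (replace /b 34): {"b":34,"u":86}
After op 13 (add /b 32): {"b":32,"u":86}
After op 14 (remove /b): {"u":86}
After op 15 (add /c 32): {"c":32,"u":86}
After op 16 (replace /u 33): {"c":32,"u":33}
After op 17 (add /a 72): {"a":72,"c":32,"u":33}
After op 18 (remove /c): {"a":72,"u":33}
After op 19 (add /fc 61): {"a":72,"fc":61,"u":33}
Size at the root: 3

Answer: 3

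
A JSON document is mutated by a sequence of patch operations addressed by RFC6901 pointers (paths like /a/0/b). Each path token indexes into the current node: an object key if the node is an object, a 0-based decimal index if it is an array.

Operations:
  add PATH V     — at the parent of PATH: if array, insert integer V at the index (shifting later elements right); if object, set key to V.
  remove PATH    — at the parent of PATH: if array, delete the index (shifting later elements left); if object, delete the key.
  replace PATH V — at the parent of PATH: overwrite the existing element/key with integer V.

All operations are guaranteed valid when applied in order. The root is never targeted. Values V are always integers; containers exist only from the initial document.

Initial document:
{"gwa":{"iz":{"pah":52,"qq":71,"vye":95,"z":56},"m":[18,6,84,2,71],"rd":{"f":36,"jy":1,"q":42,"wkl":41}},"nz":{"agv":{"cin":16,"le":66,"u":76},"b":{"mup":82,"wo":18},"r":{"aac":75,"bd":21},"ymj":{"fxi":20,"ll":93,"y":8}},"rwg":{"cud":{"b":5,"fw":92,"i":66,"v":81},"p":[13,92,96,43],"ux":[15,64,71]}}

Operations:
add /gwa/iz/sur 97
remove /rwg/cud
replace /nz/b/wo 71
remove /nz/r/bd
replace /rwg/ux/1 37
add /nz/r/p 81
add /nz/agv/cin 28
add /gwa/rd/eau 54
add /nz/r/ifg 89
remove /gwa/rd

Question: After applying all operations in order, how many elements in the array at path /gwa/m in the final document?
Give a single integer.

Answer: 5

Derivation:
After op 1 (add /gwa/iz/sur 97): {"gwa":{"iz":{"pah":52,"qq":71,"sur":97,"vye":95,"z":56},"m":[18,6,84,2,71],"rd":{"f":36,"jy":1,"q":42,"wkl":41}},"nz":{"agv":{"cin":16,"le":66,"u":76},"b":{"mup":82,"wo":18},"r":{"aac":75,"bd":21},"ymj":{"fxi":20,"ll":93,"y":8}},"rwg":{"cud":{"b":5,"fw":92,"i":66,"v":81},"p":[13,92,96,43],"ux":[15,64,71]}}
After op 2 (remove /rwg/cud): {"gwa":{"iz":{"pah":52,"qq":71,"sur":97,"vye":95,"z":56},"m":[18,6,84,2,71],"rd":{"f":36,"jy":1,"q":42,"wkl":41}},"nz":{"agv":{"cin":16,"le":66,"u":76},"b":{"mup":82,"wo":18},"r":{"aac":75,"bd":21},"ymj":{"fxi":20,"ll":93,"y":8}},"rwg":{"p":[13,92,96,43],"ux":[15,64,71]}}
After op 3 (replace /nz/b/wo 71): {"gwa":{"iz":{"pah":52,"qq":71,"sur":97,"vye":95,"z":56},"m":[18,6,84,2,71],"rd":{"f":36,"jy":1,"q":42,"wkl":41}},"nz":{"agv":{"cin":16,"le":66,"u":76},"b":{"mup":82,"wo":71},"r":{"aac":75,"bd":21},"ymj":{"fxi":20,"ll":93,"y":8}},"rwg":{"p":[13,92,96,43],"ux":[15,64,71]}}
After op 4 (remove /nz/r/bd): {"gwa":{"iz":{"pah":52,"qq":71,"sur":97,"vye":95,"z":56},"m":[18,6,84,2,71],"rd":{"f":36,"jy":1,"q":42,"wkl":41}},"nz":{"agv":{"cin":16,"le":66,"u":76},"b":{"mup":82,"wo":71},"r":{"aac":75},"ymj":{"fxi":20,"ll":93,"y":8}},"rwg":{"p":[13,92,96,43],"ux":[15,64,71]}}
After op 5 (replace /rwg/ux/1 37): {"gwa":{"iz":{"pah":52,"qq":71,"sur":97,"vye":95,"z":56},"m":[18,6,84,2,71],"rd":{"f":36,"jy":1,"q":42,"wkl":41}},"nz":{"agv":{"cin":16,"le":66,"u":76},"b":{"mup":82,"wo":71},"r":{"aac":75},"ymj":{"fxi":20,"ll":93,"y":8}},"rwg":{"p":[13,92,96,43],"ux":[15,37,71]}}
After op 6 (add /nz/r/p 81): {"gwa":{"iz":{"pah":52,"qq":71,"sur":97,"vye":95,"z":56},"m":[18,6,84,2,71],"rd":{"f":36,"jy":1,"q":42,"wkl":41}},"nz":{"agv":{"cin":16,"le":66,"u":76},"b":{"mup":82,"wo":71},"r":{"aac":75,"p":81},"ymj":{"fxi":20,"ll":93,"y":8}},"rwg":{"p":[13,92,96,43],"ux":[15,37,71]}}
After op 7 (add /nz/agv/cin 28): {"gwa":{"iz":{"pah":52,"qq":71,"sur":97,"vye":95,"z":56},"m":[18,6,84,2,71],"rd":{"f":36,"jy":1,"q":42,"wkl":41}},"nz":{"agv":{"cin":28,"le":66,"u":76},"b":{"mup":82,"wo":71},"r":{"aac":75,"p":81},"ymj":{"fxi":20,"ll":93,"y":8}},"rwg":{"p":[13,92,96,43],"ux":[15,37,71]}}
After op 8 (add /gwa/rd/eau 54): {"gwa":{"iz":{"pah":52,"qq":71,"sur":97,"vye":95,"z":56},"m":[18,6,84,2,71],"rd":{"eau":54,"f":36,"jy":1,"q":42,"wkl":41}},"nz":{"agv":{"cin":28,"le":66,"u":76},"b":{"mup":82,"wo":71},"r":{"aac":75,"p":81},"ymj":{"fxi":20,"ll":93,"y":8}},"rwg":{"p":[13,92,96,43],"ux":[15,37,71]}}
After op 9 (add /nz/r/ifg 89): {"gwa":{"iz":{"pah":52,"qq":71,"sur":97,"vye":95,"z":56},"m":[18,6,84,2,71],"rd":{"eau":54,"f":36,"jy":1,"q":42,"wkl":41}},"nz":{"agv":{"cin":28,"le":66,"u":76},"b":{"mup":82,"wo":71},"r":{"aac":75,"ifg":89,"p":81},"ymj":{"fxi":20,"ll":93,"y":8}},"rwg":{"p":[13,92,96,43],"ux":[15,37,71]}}
After op 10 (remove /gwa/rd): {"gwa":{"iz":{"pah":52,"qq":71,"sur":97,"vye":95,"z":56},"m":[18,6,84,2,71]},"nz":{"agv":{"cin":28,"le":66,"u":76},"b":{"mup":82,"wo":71},"r":{"aac":75,"ifg":89,"p":81},"ymj":{"fxi":20,"ll":93,"y":8}},"rwg":{"p":[13,92,96,43],"ux":[15,37,71]}}
Size at path /gwa/m: 5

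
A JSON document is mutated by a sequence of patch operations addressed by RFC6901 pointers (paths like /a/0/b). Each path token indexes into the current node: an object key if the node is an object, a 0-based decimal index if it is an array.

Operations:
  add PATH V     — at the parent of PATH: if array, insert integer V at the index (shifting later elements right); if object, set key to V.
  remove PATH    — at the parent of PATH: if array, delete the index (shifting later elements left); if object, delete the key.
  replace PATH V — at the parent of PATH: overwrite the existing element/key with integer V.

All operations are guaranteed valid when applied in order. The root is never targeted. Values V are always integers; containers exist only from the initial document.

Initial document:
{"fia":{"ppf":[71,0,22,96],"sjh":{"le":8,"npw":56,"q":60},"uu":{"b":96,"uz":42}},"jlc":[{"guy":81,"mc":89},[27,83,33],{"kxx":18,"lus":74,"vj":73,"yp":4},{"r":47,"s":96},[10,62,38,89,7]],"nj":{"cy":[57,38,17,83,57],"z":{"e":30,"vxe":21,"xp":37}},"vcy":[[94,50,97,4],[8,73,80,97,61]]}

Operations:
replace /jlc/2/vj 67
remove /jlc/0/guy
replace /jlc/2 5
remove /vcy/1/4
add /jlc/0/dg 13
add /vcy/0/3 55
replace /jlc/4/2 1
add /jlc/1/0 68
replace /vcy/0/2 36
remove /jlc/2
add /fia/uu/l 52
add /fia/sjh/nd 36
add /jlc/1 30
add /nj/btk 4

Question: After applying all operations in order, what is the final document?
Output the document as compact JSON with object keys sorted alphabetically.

After op 1 (replace /jlc/2/vj 67): {"fia":{"ppf":[71,0,22,96],"sjh":{"le":8,"npw":56,"q":60},"uu":{"b":96,"uz":42}},"jlc":[{"guy":81,"mc":89},[27,83,33],{"kxx":18,"lus":74,"vj":67,"yp":4},{"r":47,"s":96},[10,62,38,89,7]],"nj":{"cy":[57,38,17,83,57],"z":{"e":30,"vxe":21,"xp":37}},"vcy":[[94,50,97,4],[8,73,80,97,61]]}
After op 2 (remove /jlc/0/guy): {"fia":{"ppf":[71,0,22,96],"sjh":{"le":8,"npw":56,"q":60},"uu":{"b":96,"uz":42}},"jlc":[{"mc":89},[27,83,33],{"kxx":18,"lus":74,"vj":67,"yp":4},{"r":47,"s":96},[10,62,38,89,7]],"nj":{"cy":[57,38,17,83,57],"z":{"e":30,"vxe":21,"xp":37}},"vcy":[[94,50,97,4],[8,73,80,97,61]]}
After op 3 (replace /jlc/2 5): {"fia":{"ppf":[71,0,22,96],"sjh":{"le":8,"npw":56,"q":60},"uu":{"b":96,"uz":42}},"jlc":[{"mc":89},[27,83,33],5,{"r":47,"s":96},[10,62,38,89,7]],"nj":{"cy":[57,38,17,83,57],"z":{"e":30,"vxe":21,"xp":37}},"vcy":[[94,50,97,4],[8,73,80,97,61]]}
After op 4 (remove /vcy/1/4): {"fia":{"ppf":[71,0,22,96],"sjh":{"le":8,"npw":56,"q":60},"uu":{"b":96,"uz":42}},"jlc":[{"mc":89},[27,83,33],5,{"r":47,"s":96},[10,62,38,89,7]],"nj":{"cy":[57,38,17,83,57],"z":{"e":30,"vxe":21,"xp":37}},"vcy":[[94,50,97,4],[8,73,80,97]]}
After op 5 (add /jlc/0/dg 13): {"fia":{"ppf":[71,0,22,96],"sjh":{"le":8,"npw":56,"q":60},"uu":{"b":96,"uz":42}},"jlc":[{"dg":13,"mc":89},[27,83,33],5,{"r":47,"s":96},[10,62,38,89,7]],"nj":{"cy":[57,38,17,83,57],"z":{"e":30,"vxe":21,"xp":37}},"vcy":[[94,50,97,4],[8,73,80,97]]}
After op 6 (add /vcy/0/3 55): {"fia":{"ppf":[71,0,22,96],"sjh":{"le":8,"npw":56,"q":60},"uu":{"b":96,"uz":42}},"jlc":[{"dg":13,"mc":89},[27,83,33],5,{"r":47,"s":96},[10,62,38,89,7]],"nj":{"cy":[57,38,17,83,57],"z":{"e":30,"vxe":21,"xp":37}},"vcy":[[94,50,97,55,4],[8,73,80,97]]}
After op 7 (replace /jlc/4/2 1): {"fia":{"ppf":[71,0,22,96],"sjh":{"le":8,"npw":56,"q":60},"uu":{"b":96,"uz":42}},"jlc":[{"dg":13,"mc":89},[27,83,33],5,{"r":47,"s":96},[10,62,1,89,7]],"nj":{"cy":[57,38,17,83,57],"z":{"e":30,"vxe":21,"xp":37}},"vcy":[[94,50,97,55,4],[8,73,80,97]]}
After op 8 (add /jlc/1/0 68): {"fia":{"ppf":[71,0,22,96],"sjh":{"le":8,"npw":56,"q":60},"uu":{"b":96,"uz":42}},"jlc":[{"dg":13,"mc":89},[68,27,83,33],5,{"r":47,"s":96},[10,62,1,89,7]],"nj":{"cy":[57,38,17,83,57],"z":{"e":30,"vxe":21,"xp":37}},"vcy":[[94,50,97,55,4],[8,73,80,97]]}
After op 9 (replace /vcy/0/2 36): {"fia":{"ppf":[71,0,22,96],"sjh":{"le":8,"npw":56,"q":60},"uu":{"b":96,"uz":42}},"jlc":[{"dg":13,"mc":89},[68,27,83,33],5,{"r":47,"s":96},[10,62,1,89,7]],"nj":{"cy":[57,38,17,83,57],"z":{"e":30,"vxe":21,"xp":37}},"vcy":[[94,50,36,55,4],[8,73,80,97]]}
After op 10 (remove /jlc/2): {"fia":{"ppf":[71,0,22,96],"sjh":{"le":8,"npw":56,"q":60},"uu":{"b":96,"uz":42}},"jlc":[{"dg":13,"mc":89},[68,27,83,33],{"r":47,"s":96},[10,62,1,89,7]],"nj":{"cy":[57,38,17,83,57],"z":{"e":30,"vxe":21,"xp":37}},"vcy":[[94,50,36,55,4],[8,73,80,97]]}
After op 11 (add /fia/uu/l 52): {"fia":{"ppf":[71,0,22,96],"sjh":{"le":8,"npw":56,"q":60},"uu":{"b":96,"l":52,"uz":42}},"jlc":[{"dg":13,"mc":89},[68,27,83,33],{"r":47,"s":96},[10,62,1,89,7]],"nj":{"cy":[57,38,17,83,57],"z":{"e":30,"vxe":21,"xp":37}},"vcy":[[94,50,36,55,4],[8,73,80,97]]}
After op 12 (add /fia/sjh/nd 36): {"fia":{"ppf":[71,0,22,96],"sjh":{"le":8,"nd":36,"npw":56,"q":60},"uu":{"b":96,"l":52,"uz":42}},"jlc":[{"dg":13,"mc":89},[68,27,83,33],{"r":47,"s":96},[10,62,1,89,7]],"nj":{"cy":[57,38,17,83,57],"z":{"e":30,"vxe":21,"xp":37}},"vcy":[[94,50,36,55,4],[8,73,80,97]]}
After op 13 (add /jlc/1 30): {"fia":{"ppf":[71,0,22,96],"sjh":{"le":8,"nd":36,"npw":56,"q":60},"uu":{"b":96,"l":52,"uz":42}},"jlc":[{"dg":13,"mc":89},30,[68,27,83,33],{"r":47,"s":96},[10,62,1,89,7]],"nj":{"cy":[57,38,17,83,57],"z":{"e":30,"vxe":21,"xp":37}},"vcy":[[94,50,36,55,4],[8,73,80,97]]}
After op 14 (add /nj/btk 4): {"fia":{"ppf":[71,0,22,96],"sjh":{"le":8,"nd":36,"npw":56,"q":60},"uu":{"b":96,"l":52,"uz":42}},"jlc":[{"dg":13,"mc":89},30,[68,27,83,33],{"r":47,"s":96},[10,62,1,89,7]],"nj":{"btk":4,"cy":[57,38,17,83,57],"z":{"e":30,"vxe":21,"xp":37}},"vcy":[[94,50,36,55,4],[8,73,80,97]]}

Answer: {"fia":{"ppf":[71,0,22,96],"sjh":{"le":8,"nd":36,"npw":56,"q":60},"uu":{"b":96,"l":52,"uz":42}},"jlc":[{"dg":13,"mc":89},30,[68,27,83,33],{"r":47,"s":96},[10,62,1,89,7]],"nj":{"btk":4,"cy":[57,38,17,83,57],"z":{"e":30,"vxe":21,"xp":37}},"vcy":[[94,50,36,55,4],[8,73,80,97]]}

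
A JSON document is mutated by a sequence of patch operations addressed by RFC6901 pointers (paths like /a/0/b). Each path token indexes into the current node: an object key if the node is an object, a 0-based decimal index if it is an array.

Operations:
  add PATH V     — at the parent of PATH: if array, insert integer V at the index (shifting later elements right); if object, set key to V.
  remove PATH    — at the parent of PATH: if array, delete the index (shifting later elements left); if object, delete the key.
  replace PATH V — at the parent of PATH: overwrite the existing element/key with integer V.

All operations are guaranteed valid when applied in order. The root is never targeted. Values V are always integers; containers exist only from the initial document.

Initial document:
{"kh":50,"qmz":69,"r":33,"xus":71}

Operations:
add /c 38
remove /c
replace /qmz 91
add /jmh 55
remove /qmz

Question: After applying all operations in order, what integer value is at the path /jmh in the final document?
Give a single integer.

Answer: 55

Derivation:
After op 1 (add /c 38): {"c":38,"kh":50,"qmz":69,"r":33,"xus":71}
After op 2 (remove /c): {"kh":50,"qmz":69,"r":33,"xus":71}
After op 3 (replace /qmz 91): {"kh":50,"qmz":91,"r":33,"xus":71}
After op 4 (add /jmh 55): {"jmh":55,"kh":50,"qmz":91,"r":33,"xus":71}
After op 5 (remove /qmz): {"jmh":55,"kh":50,"r":33,"xus":71}
Value at /jmh: 55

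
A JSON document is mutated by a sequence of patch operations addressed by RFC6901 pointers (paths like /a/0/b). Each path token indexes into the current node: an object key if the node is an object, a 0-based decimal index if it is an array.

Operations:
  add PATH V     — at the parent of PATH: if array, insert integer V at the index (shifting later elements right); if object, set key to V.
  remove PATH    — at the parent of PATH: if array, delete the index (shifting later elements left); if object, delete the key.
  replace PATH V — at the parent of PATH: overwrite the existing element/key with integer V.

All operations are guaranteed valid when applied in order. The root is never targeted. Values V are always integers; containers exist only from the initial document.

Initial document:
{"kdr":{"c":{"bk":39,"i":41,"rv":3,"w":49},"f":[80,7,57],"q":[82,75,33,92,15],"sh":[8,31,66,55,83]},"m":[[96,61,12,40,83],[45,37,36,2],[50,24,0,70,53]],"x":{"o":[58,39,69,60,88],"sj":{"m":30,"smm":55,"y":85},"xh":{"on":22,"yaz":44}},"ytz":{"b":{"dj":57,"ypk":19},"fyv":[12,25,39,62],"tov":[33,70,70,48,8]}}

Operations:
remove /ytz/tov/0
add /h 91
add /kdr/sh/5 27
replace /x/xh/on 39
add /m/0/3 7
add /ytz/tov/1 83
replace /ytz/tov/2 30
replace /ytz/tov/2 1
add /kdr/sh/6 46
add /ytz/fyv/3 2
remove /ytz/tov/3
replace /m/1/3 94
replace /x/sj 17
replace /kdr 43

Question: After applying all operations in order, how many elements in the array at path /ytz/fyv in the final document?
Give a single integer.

Answer: 5

Derivation:
After op 1 (remove /ytz/tov/0): {"kdr":{"c":{"bk":39,"i":41,"rv":3,"w":49},"f":[80,7,57],"q":[82,75,33,92,15],"sh":[8,31,66,55,83]},"m":[[96,61,12,40,83],[45,37,36,2],[50,24,0,70,53]],"x":{"o":[58,39,69,60,88],"sj":{"m":30,"smm":55,"y":85},"xh":{"on":22,"yaz":44}},"ytz":{"b":{"dj":57,"ypk":19},"fyv":[12,25,39,62],"tov":[70,70,48,8]}}
After op 2 (add /h 91): {"h":91,"kdr":{"c":{"bk":39,"i":41,"rv":3,"w":49},"f":[80,7,57],"q":[82,75,33,92,15],"sh":[8,31,66,55,83]},"m":[[96,61,12,40,83],[45,37,36,2],[50,24,0,70,53]],"x":{"o":[58,39,69,60,88],"sj":{"m":30,"smm":55,"y":85},"xh":{"on":22,"yaz":44}},"ytz":{"b":{"dj":57,"ypk":19},"fyv":[12,25,39,62],"tov":[70,70,48,8]}}
After op 3 (add /kdr/sh/5 27): {"h":91,"kdr":{"c":{"bk":39,"i":41,"rv":3,"w":49},"f":[80,7,57],"q":[82,75,33,92,15],"sh":[8,31,66,55,83,27]},"m":[[96,61,12,40,83],[45,37,36,2],[50,24,0,70,53]],"x":{"o":[58,39,69,60,88],"sj":{"m":30,"smm":55,"y":85},"xh":{"on":22,"yaz":44}},"ytz":{"b":{"dj":57,"ypk":19},"fyv":[12,25,39,62],"tov":[70,70,48,8]}}
After op 4 (replace /x/xh/on 39): {"h":91,"kdr":{"c":{"bk":39,"i":41,"rv":3,"w":49},"f":[80,7,57],"q":[82,75,33,92,15],"sh":[8,31,66,55,83,27]},"m":[[96,61,12,40,83],[45,37,36,2],[50,24,0,70,53]],"x":{"o":[58,39,69,60,88],"sj":{"m":30,"smm":55,"y":85},"xh":{"on":39,"yaz":44}},"ytz":{"b":{"dj":57,"ypk":19},"fyv":[12,25,39,62],"tov":[70,70,48,8]}}
After op 5 (add /m/0/3 7): {"h":91,"kdr":{"c":{"bk":39,"i":41,"rv":3,"w":49},"f":[80,7,57],"q":[82,75,33,92,15],"sh":[8,31,66,55,83,27]},"m":[[96,61,12,7,40,83],[45,37,36,2],[50,24,0,70,53]],"x":{"o":[58,39,69,60,88],"sj":{"m":30,"smm":55,"y":85},"xh":{"on":39,"yaz":44}},"ytz":{"b":{"dj":57,"ypk":19},"fyv":[12,25,39,62],"tov":[70,70,48,8]}}
After op 6 (add /ytz/tov/1 83): {"h":91,"kdr":{"c":{"bk":39,"i":41,"rv":3,"w":49},"f":[80,7,57],"q":[82,75,33,92,15],"sh":[8,31,66,55,83,27]},"m":[[96,61,12,7,40,83],[45,37,36,2],[50,24,0,70,53]],"x":{"o":[58,39,69,60,88],"sj":{"m":30,"smm":55,"y":85},"xh":{"on":39,"yaz":44}},"ytz":{"b":{"dj":57,"ypk":19},"fyv":[12,25,39,62],"tov":[70,83,70,48,8]}}
After op 7 (replace /ytz/tov/2 30): {"h":91,"kdr":{"c":{"bk":39,"i":41,"rv":3,"w":49},"f":[80,7,57],"q":[82,75,33,92,15],"sh":[8,31,66,55,83,27]},"m":[[96,61,12,7,40,83],[45,37,36,2],[50,24,0,70,53]],"x":{"o":[58,39,69,60,88],"sj":{"m":30,"smm":55,"y":85},"xh":{"on":39,"yaz":44}},"ytz":{"b":{"dj":57,"ypk":19},"fyv":[12,25,39,62],"tov":[70,83,30,48,8]}}
After op 8 (replace /ytz/tov/2 1): {"h":91,"kdr":{"c":{"bk":39,"i":41,"rv":3,"w":49},"f":[80,7,57],"q":[82,75,33,92,15],"sh":[8,31,66,55,83,27]},"m":[[96,61,12,7,40,83],[45,37,36,2],[50,24,0,70,53]],"x":{"o":[58,39,69,60,88],"sj":{"m":30,"smm":55,"y":85},"xh":{"on":39,"yaz":44}},"ytz":{"b":{"dj":57,"ypk":19},"fyv":[12,25,39,62],"tov":[70,83,1,48,8]}}
After op 9 (add /kdr/sh/6 46): {"h":91,"kdr":{"c":{"bk":39,"i":41,"rv":3,"w":49},"f":[80,7,57],"q":[82,75,33,92,15],"sh":[8,31,66,55,83,27,46]},"m":[[96,61,12,7,40,83],[45,37,36,2],[50,24,0,70,53]],"x":{"o":[58,39,69,60,88],"sj":{"m":30,"smm":55,"y":85},"xh":{"on":39,"yaz":44}},"ytz":{"b":{"dj":57,"ypk":19},"fyv":[12,25,39,62],"tov":[70,83,1,48,8]}}
After op 10 (add /ytz/fyv/3 2): {"h":91,"kdr":{"c":{"bk":39,"i":41,"rv":3,"w":49},"f":[80,7,57],"q":[82,75,33,92,15],"sh":[8,31,66,55,83,27,46]},"m":[[96,61,12,7,40,83],[45,37,36,2],[50,24,0,70,53]],"x":{"o":[58,39,69,60,88],"sj":{"m":30,"smm":55,"y":85},"xh":{"on":39,"yaz":44}},"ytz":{"b":{"dj":57,"ypk":19},"fyv":[12,25,39,2,62],"tov":[70,83,1,48,8]}}
After op 11 (remove /ytz/tov/3): {"h":91,"kdr":{"c":{"bk":39,"i":41,"rv":3,"w":49},"f":[80,7,57],"q":[82,75,33,92,15],"sh":[8,31,66,55,83,27,46]},"m":[[96,61,12,7,40,83],[45,37,36,2],[50,24,0,70,53]],"x":{"o":[58,39,69,60,88],"sj":{"m":30,"smm":55,"y":85},"xh":{"on":39,"yaz":44}},"ytz":{"b":{"dj":57,"ypk":19},"fyv":[12,25,39,2,62],"tov":[70,83,1,8]}}
After op 12 (replace /m/1/3 94): {"h":91,"kdr":{"c":{"bk":39,"i":41,"rv":3,"w":49},"f":[80,7,57],"q":[82,75,33,92,15],"sh":[8,31,66,55,83,27,46]},"m":[[96,61,12,7,40,83],[45,37,36,94],[50,24,0,70,53]],"x":{"o":[58,39,69,60,88],"sj":{"m":30,"smm":55,"y":85},"xh":{"on":39,"yaz":44}},"ytz":{"b":{"dj":57,"ypk":19},"fyv":[12,25,39,2,62],"tov":[70,83,1,8]}}
After op 13 (replace /x/sj 17): {"h":91,"kdr":{"c":{"bk":39,"i":41,"rv":3,"w":49},"f":[80,7,57],"q":[82,75,33,92,15],"sh":[8,31,66,55,83,27,46]},"m":[[96,61,12,7,40,83],[45,37,36,94],[50,24,0,70,53]],"x":{"o":[58,39,69,60,88],"sj":17,"xh":{"on":39,"yaz":44}},"ytz":{"b":{"dj":57,"ypk":19},"fyv":[12,25,39,2,62],"tov":[70,83,1,8]}}
After op 14 (replace /kdr 43): {"h":91,"kdr":43,"m":[[96,61,12,7,40,83],[45,37,36,94],[50,24,0,70,53]],"x":{"o":[58,39,69,60,88],"sj":17,"xh":{"on":39,"yaz":44}},"ytz":{"b":{"dj":57,"ypk":19},"fyv":[12,25,39,2,62],"tov":[70,83,1,8]}}
Size at path /ytz/fyv: 5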